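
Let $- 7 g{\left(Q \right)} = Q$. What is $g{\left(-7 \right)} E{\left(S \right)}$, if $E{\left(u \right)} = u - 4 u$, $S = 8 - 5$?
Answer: $-9$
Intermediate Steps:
$g{\left(Q \right)} = - \frac{Q}{7}$
$S = 3$ ($S = 8 - 5 = 3$)
$E{\left(u \right)} = - 3 u$
$g{\left(-7 \right)} E{\left(S \right)} = \left(- \frac{1}{7}\right) \left(-7\right) \left(\left(-3\right) 3\right) = 1 \left(-9\right) = -9$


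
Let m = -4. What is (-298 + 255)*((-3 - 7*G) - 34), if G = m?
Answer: 387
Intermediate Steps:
G = -4
(-298 + 255)*((-3 - 7*G) - 34) = (-298 + 255)*((-3 - 7*(-4)) - 34) = -43*((-3 + 28) - 34) = -43*(25 - 34) = -43*(-9) = 387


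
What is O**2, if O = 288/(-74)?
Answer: 20736/1369 ≈ 15.147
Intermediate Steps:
O = -144/37 (O = 288*(-1/74) = -144/37 ≈ -3.8919)
O**2 = (-144/37)**2 = 20736/1369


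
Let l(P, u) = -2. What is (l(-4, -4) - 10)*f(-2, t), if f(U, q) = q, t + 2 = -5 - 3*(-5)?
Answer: -96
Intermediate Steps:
t = 8 (t = -2 + (-5 - 3*(-5)) = -2 + (-5 + 15) = -2 + 10 = 8)
(l(-4, -4) - 10)*f(-2, t) = (-2 - 10)*8 = -12*8 = -96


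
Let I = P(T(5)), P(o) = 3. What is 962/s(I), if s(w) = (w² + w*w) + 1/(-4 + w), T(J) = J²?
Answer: 962/17 ≈ 56.588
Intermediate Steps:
I = 3
s(w) = 1/(-4 + w) + 2*w² (s(w) = (w² + w²) + 1/(-4 + w) = 2*w² + 1/(-4 + w) = 1/(-4 + w) + 2*w²)
962/s(I) = 962/(((1 - 8*3² + 2*3³)/(-4 + 3))) = 962/(((1 - 8*9 + 2*27)/(-1))) = 962/((-(1 - 72 + 54))) = 962/((-1*(-17))) = 962/17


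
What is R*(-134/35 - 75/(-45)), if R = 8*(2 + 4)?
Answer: -3632/35 ≈ -103.77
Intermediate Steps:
R = 48 (R = 8*6 = 48)
R*(-134/35 - 75/(-45)) = 48*(-134/35 - 75/(-45)) = 48*(-134*1/35 - 75*(-1/45)) = 48*(-134/35 + 5/3) = 48*(-227/105) = -3632/35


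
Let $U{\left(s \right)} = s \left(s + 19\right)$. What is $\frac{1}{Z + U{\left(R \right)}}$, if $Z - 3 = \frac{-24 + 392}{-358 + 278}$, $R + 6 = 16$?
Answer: $\frac{5}{1442} \approx 0.0034674$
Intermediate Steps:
$R = 10$ ($R = -6 + 16 = 10$)
$U{\left(s \right)} = s \left(19 + s\right)$
$Z = - \frac{8}{5}$ ($Z = 3 + \frac{-24 + 392}{-358 + 278} = 3 + \frac{368}{-80} = 3 + 368 \left(- \frac{1}{80}\right) = 3 - \frac{23}{5} = - \frac{8}{5} \approx -1.6$)
$\frac{1}{Z + U{\left(R \right)}} = \frac{1}{- \frac{8}{5} + 10 \left(19 + 10\right)} = \frac{1}{- \frac{8}{5} + 10 \cdot 29} = \frac{1}{- \frac{8}{5} + 290} = \frac{1}{\frac{1442}{5}} = \frac{5}{1442}$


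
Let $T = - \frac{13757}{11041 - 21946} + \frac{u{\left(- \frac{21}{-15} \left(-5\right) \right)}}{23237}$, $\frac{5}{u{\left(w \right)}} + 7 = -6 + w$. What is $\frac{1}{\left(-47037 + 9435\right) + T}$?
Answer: $- \frac{1013597940}{38112031065149} \approx -2.6595 \cdot 10^{-5}$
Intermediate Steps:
$u{\left(w \right)} = \frac{5}{-13 + w}$ ($u{\left(w \right)} = \frac{5}{-7 + \left(-6 + w\right)} = \frac{5}{-13 + w}$)
$T = \frac{1278674731}{1013597940}$ ($T = - \frac{13757}{11041 - 21946} + \frac{5 \frac{1}{-13 + - \frac{21}{-15} \left(-5\right)}}{23237} = - \frac{13757}{-10905} + \frac{5}{-13 + \left(-21\right) \left(- \frac{1}{15}\right) \left(-5\right)} \frac{1}{23237} = \left(-13757\right) \left(- \frac{1}{10905}\right) + \frac{5}{-13 + \frac{7}{5} \left(-5\right)} \frac{1}{23237} = \frac{13757}{10905} + \frac{5}{-13 - 7} \cdot \frac{1}{23237} = \frac{13757}{10905} + \frac{5}{-20} \cdot \frac{1}{23237} = \frac{13757}{10905} + 5 \left(- \frac{1}{20}\right) \frac{1}{23237} = \frac{13757}{10905} - \frac{1}{92948} = \frac{1278674731}{1013597940} \approx 1.2615$)
$\frac{1}{\left(-47037 + 9435\right) + T} = \frac{1}{\left(-47037 + 9435\right) + \frac{1278674731}{1013597940}} = \frac{1}{-37602 + \frac{1278674731}{1013597940}} = \frac{1}{- \frac{38112031065149}{1013597940}} = - \frac{1013597940}{38112031065149}$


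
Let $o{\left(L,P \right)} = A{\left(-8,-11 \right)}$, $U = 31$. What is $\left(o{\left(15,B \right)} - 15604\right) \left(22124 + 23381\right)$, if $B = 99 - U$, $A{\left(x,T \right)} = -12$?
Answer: $-710606080$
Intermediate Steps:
$B = 68$ ($B = 99 - 31 = 68$)
$o{\left(L,P \right)} = -12$
$\left(o{\left(15,B \right)} - 15604\right) \left(22124 + 23381\right) = \left(-12 - 15604\right) \left(22124 + 23381\right) = \left(-15616\right) 45505 = -710606080$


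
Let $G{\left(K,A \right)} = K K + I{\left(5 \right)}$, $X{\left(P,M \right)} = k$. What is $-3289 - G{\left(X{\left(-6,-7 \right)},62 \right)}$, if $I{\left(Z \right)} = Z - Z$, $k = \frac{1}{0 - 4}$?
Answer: $- \frac{52625}{16} \approx -3289.1$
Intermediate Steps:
$k = - \frac{1}{4}$ ($k = \frac{1}{-4} = - \frac{1}{4} \approx -0.25$)
$X{\left(P,M \right)} = - \frac{1}{4}$
$I{\left(Z \right)} = 0$
$G{\left(K,A \right)} = K^{2}$ ($G{\left(K,A \right)} = K K + 0 = K^{2} + 0 = K^{2}$)
$-3289 - G{\left(X{\left(-6,-7 \right)},62 \right)} = -3289 - \left(- \frac{1}{4}\right)^{2} = -3289 - \frac{1}{16} = - \frac{52625}{16}$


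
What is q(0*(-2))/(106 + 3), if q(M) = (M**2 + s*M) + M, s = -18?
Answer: 0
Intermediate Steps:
q(M) = M**2 - 17*M (q(M) = (M**2 - 18*M) + M = M**2 - 17*M)
q(0*(-2))/(106 + 3) = ((0*(-2))*(-17 + 0*(-2)))/(106 + 3) = (0*(-17 + 0))/109 = (0*(-17))/109 = (1/109)*0 = 0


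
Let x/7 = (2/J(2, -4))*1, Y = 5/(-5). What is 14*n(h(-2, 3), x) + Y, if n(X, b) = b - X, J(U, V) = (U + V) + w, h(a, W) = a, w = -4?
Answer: -17/3 ≈ -5.6667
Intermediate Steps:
J(U, V) = -4 + U + V (J(U, V) = (U + V) - 4 = -4 + U + V)
Y = -1 (Y = 5*(-⅕) = -1)
x = -7/3 (x = 7*((2/(-4 + 2 - 4))*1) = 7*((2/(-6))*1) = 7*((2*(-⅙))*1) = 7*(-⅓*1) = 7*(-⅓) = -7/3 ≈ -2.3333)
14*n(h(-2, 3), x) + Y = 14*(-7/3 - 1*(-2)) - 1 = 14*(-7/3 + 2) - 1 = 14*(-⅓) - 1 = -14/3 - 1 = -17/3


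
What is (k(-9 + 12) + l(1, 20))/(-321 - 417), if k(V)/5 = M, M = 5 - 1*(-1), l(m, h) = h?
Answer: -25/369 ≈ -0.067751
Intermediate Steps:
M = 6 (M = 5 + 1 = 6)
k(V) = 30 (k(V) = 5*6 = 30)
(k(-9 + 12) + l(1, 20))/(-321 - 417) = (30 + 20)/(-321 - 417) = 50/(-738) = 50*(-1/738) = -25/369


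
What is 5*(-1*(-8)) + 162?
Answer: 202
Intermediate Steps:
5*(-1*(-8)) + 162 = 5*8 + 162 = 40 + 162 = 202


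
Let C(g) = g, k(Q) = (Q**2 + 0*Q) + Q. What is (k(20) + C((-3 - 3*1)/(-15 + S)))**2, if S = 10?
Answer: 4435236/25 ≈ 1.7741e+5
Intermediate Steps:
k(Q) = Q + Q**2 (k(Q) = (Q**2 + 0) + Q = Q**2 + Q = Q + Q**2)
(k(20) + C((-3 - 3*1)/(-15 + S)))**2 = (20*(1 + 20) + (-3 - 3*1)/(-15 + 10))**2 = (20*21 + (-3 - 3)/(-5))**2 = (420 - 6*(-1/5))**2 = (420 + 6/5)**2 = (2106/5)**2 = 4435236/25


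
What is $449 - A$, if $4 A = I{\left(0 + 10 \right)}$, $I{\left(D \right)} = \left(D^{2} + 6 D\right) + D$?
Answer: $\frac{813}{2} \approx 406.5$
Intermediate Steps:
$I{\left(D \right)} = D^{2} + 7 D$
$A = \frac{85}{2}$ ($A = \frac{\left(0 + 10\right) \left(7 + \left(0 + 10\right)\right)}{4} = \frac{10 \left(7 + 10\right)}{4} = \frac{10 \cdot 17}{4} = \frac{1}{4} \cdot 170 = \frac{85}{2} \approx 42.5$)
$449 - A = 449 - \frac{85}{2} = \frac{813}{2}$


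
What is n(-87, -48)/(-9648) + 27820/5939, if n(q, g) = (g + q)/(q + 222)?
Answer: 268413299/57299472 ≈ 4.6844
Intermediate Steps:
n(q, g) = (g + q)/(222 + q)
n(-87, -48)/(-9648) + 27820/5939 = ((-48 - 87)/(222 - 87))/(-9648) + 27820/5939 = (-135/135)*(-1/9648) + 27820*(1/5939) = ((1/135)*(-135))*(-1/9648) + 27820/5939 = -1*(-1/9648) + 27820/5939 = 1/9648 + 27820/5939 = 268413299/57299472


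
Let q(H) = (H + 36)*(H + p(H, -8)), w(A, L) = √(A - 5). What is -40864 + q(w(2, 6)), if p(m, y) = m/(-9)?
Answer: -122600/3 + 32*I*√3 ≈ -40867.0 + 55.426*I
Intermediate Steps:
p(m, y) = -m/9 (p(m, y) = m*(-⅑) = -m/9)
w(A, L) = √(-5 + A)
q(H) = 8*H*(36 + H)/9 (q(H) = (H + 36)*(H - H/9) = (36 + H)*(8*H/9) = 8*H*(36 + H)/9)
-40864 + q(w(2, 6)) = -40864 + 8*√(-5 + 2)*(36 + √(-5 + 2))/9 = -40864 + 8*√(-3)*(36 + √(-3))/9 = -40864 + 8*(I*√3)*(36 + I*√3)/9 = -40864 + 8*I*√3*(36 + I*√3)/9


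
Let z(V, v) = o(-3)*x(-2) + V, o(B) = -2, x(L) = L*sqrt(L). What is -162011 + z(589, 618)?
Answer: -161422 + 4*I*sqrt(2) ≈ -1.6142e+5 + 5.6569*I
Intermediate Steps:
x(L) = L**(3/2)
z(V, v) = V + 4*I*sqrt(2) (z(V, v) = -(-4)*I*sqrt(2) + V = 4*I*sqrt(2) + V = V + 4*I*sqrt(2))
-162011 + z(589, 618) = -162011 + (589 + 4*I*sqrt(2)) = -161422 + 4*I*sqrt(2)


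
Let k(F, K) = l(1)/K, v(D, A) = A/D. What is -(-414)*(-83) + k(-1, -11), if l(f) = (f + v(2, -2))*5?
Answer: -34362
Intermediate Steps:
l(f) = -5 + 5*f (l(f) = (f - 2/2)*5 = (f - 2*1/2)*5 = (f - 1)*5 = (-1 + f)*5 = -5 + 5*f)
k(F, K) = 0 (k(F, K) = (-5 + 5*1)/K = (-5 + 5)/K = 0/K = 0)
-(-414)*(-83) + k(-1, -11) = -(-414)*(-83) + 0 = -414*83 + 0 = -34362 + 0 = -34362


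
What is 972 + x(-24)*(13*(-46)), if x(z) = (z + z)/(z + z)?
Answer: 374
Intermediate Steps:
x(z) = 1 (x(z) = (2*z)/((2*z)) = (2*z)*(1/(2*z)) = 1)
972 + x(-24)*(13*(-46)) = 972 + 1*(13*(-46)) = 972 + 1*(-598) = 972 - 598 = 374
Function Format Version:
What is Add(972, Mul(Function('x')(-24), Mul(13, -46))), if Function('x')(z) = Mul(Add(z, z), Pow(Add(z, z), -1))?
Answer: 374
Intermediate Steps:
Function('x')(z) = 1 (Function('x')(z) = Mul(Mul(2, z), Pow(Mul(2, z), -1)) = Mul(Mul(2, z), Mul(Rational(1, 2), Pow(z, -1))) = 1)
Add(972, Mul(Function('x')(-24), Mul(13, -46))) = Add(972, Mul(1, Mul(13, -46))) = Add(972, Mul(1, -598)) = Add(972, -598) = 374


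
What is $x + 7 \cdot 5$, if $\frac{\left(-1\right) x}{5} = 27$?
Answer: $-100$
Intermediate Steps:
$x = -135$ ($x = \left(-5\right) 27 = -135$)
$x + 7 \cdot 5 = -135 + 7 \cdot 5 = -135 + 35 = -100$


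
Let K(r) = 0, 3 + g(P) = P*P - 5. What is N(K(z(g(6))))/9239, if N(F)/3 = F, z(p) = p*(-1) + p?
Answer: 0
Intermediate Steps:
g(P) = -8 + P² (g(P) = -3 + (P*P - 5) = -3 + (P² - 5) = -3 + (-5 + P²) = -8 + P²)
z(p) = 0 (z(p) = -p + p = 0)
N(F) = 3*F
N(K(z(g(6))))/9239 = (3*0)/9239 = 0*(1/9239) = 0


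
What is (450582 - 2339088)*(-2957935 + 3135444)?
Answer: -335226811554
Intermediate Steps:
(450582 - 2339088)*(-2957935 + 3135444) = -1888506*177509 = -335226811554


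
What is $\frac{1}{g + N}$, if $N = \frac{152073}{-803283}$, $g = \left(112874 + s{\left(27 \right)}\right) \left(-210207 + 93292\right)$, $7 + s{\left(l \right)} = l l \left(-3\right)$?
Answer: $- \frac{267761}{3464868093274891} \approx -7.7279 \cdot 10^{-11}$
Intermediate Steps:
$s{\left(l \right)} = -7 - 3 l^{2}$ ($s{\left(l \right)} = -7 + l l \left(-3\right) = -7 + l^{2} \left(-3\right) = -7 - 3 l^{2}$)
$g = -12940152200$ ($g = \left(112874 - \left(7 + 3 \cdot 27^{2}\right)\right) \left(-210207 + 93292\right) = \left(112874 - 2194\right) \left(-116915\right) = 110680 \left(-116915\right) = -12940152200$)
$N = - \frac{50691}{267761}$ ($N = 152073 \left(- \frac{1}{803283}\right) = - \frac{50691}{267761} \approx -0.18931$)
$\frac{1}{g + N} = \frac{1}{-12940152200 - \frac{50691}{267761}} = \frac{1}{- \frac{3464868093274891}{267761}} = - \frac{267761}{3464868093274891}$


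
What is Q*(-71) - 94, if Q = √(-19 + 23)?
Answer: -236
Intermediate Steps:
Q = 2 (Q = √4 = 2)
Q*(-71) - 94 = 2*(-71) - 94 = -142 - 94 = -236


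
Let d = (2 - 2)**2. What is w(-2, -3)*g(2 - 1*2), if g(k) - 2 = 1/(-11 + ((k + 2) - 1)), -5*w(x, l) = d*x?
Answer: 0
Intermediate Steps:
d = 0 (d = 0**2 = 0)
w(x, l) = 0 (w(x, l) = -0*x = -1/5*0 = 0)
g(k) = 2 + 1/(-10 + k) (g(k) = 2 + 1/(-11 + ((k + 2) - 1)) = 2 + 1/(-11 + ((2 + k) - 1)) = 2 + 1/(-11 + (1 + k)) = 2 + 1/(-10 + k))
w(-2, -3)*g(2 - 1*2) = 0*((-19 + 2*(2 - 1*2))/(-10 + (2 - 1*2))) = 0*((-19 + 2*(2 - 2))/(-10 + (2 - 2))) = 0*((-19 + 2*0)/(-10 + 0)) = 0*((-19 + 0)/(-10)) = 0*(-1/10*(-19)) = 0*(19/10) = 0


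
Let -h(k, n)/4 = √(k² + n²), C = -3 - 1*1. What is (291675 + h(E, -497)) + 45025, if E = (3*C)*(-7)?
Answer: 336700 - 28*√5185 ≈ 3.3468e+5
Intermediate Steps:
C = -4 (C = -3 - 1 = -4)
E = 84 (E = (3*(-4))*(-7) = -12*(-7) = 84)
h(k, n) = -4*√(k² + n²)
(291675 + h(E, -497)) + 45025 = (291675 - 4*√(84² + (-497)²)) + 45025 = (291675 - 4*√(7056 + 247009)) + 45025 = (291675 - 28*√5185) + 45025 = 336700 - 28*√5185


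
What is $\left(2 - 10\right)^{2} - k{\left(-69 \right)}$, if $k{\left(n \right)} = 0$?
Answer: $64$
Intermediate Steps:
$\left(2 - 10\right)^{2} - k{\left(-69 \right)} = \left(2 - 10\right)^{2} - 0 = \left(-8\right)^{2} + 0 = 64 + 0 = 64$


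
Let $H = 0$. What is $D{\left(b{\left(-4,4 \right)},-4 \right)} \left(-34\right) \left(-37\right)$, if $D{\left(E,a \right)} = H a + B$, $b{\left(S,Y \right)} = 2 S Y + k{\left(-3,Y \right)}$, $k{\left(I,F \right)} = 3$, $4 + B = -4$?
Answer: $-10064$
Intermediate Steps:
$B = -8$ ($B = -4 - 4 = -8$)
$b{\left(S,Y \right)} = 3 + 2 S Y$ ($b{\left(S,Y \right)} = 2 S Y + 3 = 3 + 2 S Y$)
$D{\left(E,a \right)} = -8$ ($D{\left(E,a \right)} = 0 a - 8 = 0 - 8 = -8$)
$D{\left(b{\left(-4,4 \right)},-4 \right)} \left(-34\right) \left(-37\right) = \left(-8\right) \left(-34\right) \left(-37\right) = 272 \left(-37\right) = -10064$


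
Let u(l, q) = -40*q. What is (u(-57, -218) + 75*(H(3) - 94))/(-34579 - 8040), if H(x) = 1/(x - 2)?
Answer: -1745/42619 ≈ -0.040944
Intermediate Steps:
H(x) = 1/(-2 + x)
(u(-57, -218) + 75*(H(3) - 94))/(-34579 - 8040) = (-40*(-218) + 75*(1/(-2 + 3) - 94))/(-34579 - 8040) = (8720 + 75*(1/1 - 94))/(-42619) = (8720 + 75*(1 - 94))*(-1/42619) = (8720 + 75*(-93))*(-1/42619) = (8720 - 6975)*(-1/42619) = 1745*(-1/42619) = -1745/42619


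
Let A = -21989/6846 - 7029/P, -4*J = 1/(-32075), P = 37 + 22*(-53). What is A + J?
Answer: 1494375099517/495823946100 ≈ 3.0139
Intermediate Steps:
P = -1129 (P = 37 - 1166 = -1129)
J = 1/128300 (J = -1/4/(-32075) = -1/4*(-1/32075) = 1/128300 ≈ 7.7942e-6)
A = 23294953/7729134 (A = -21989/6846 - 7029/(-1129) = -21989*1/6846 - 7029*(-1/1129) = -21989/6846 + 7029/1129 = 23294953/7729134 ≈ 3.0139)
A + J = 23294953/7729134 + 1/128300 = 1494375099517/495823946100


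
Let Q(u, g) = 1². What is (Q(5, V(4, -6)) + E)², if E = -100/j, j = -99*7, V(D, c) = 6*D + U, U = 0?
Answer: 628849/480249 ≈ 1.3094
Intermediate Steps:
V(D, c) = 6*D (V(D, c) = 6*D + 0 = 6*D)
j = -693
Q(u, g) = 1
E = 100/693 (E = -100/(-693) = -100*(-1/693) = 100/693 ≈ 0.14430)
(Q(5, V(4, -6)) + E)² = (1 + 100/693)² = (793/693)² = 628849/480249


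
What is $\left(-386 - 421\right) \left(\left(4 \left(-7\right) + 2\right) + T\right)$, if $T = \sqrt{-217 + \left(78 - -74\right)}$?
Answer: $20982 - 807 i \sqrt{65} \approx 20982.0 - 6506.2 i$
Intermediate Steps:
$T = i \sqrt{65}$ ($T = \sqrt{-217 + \left(78 + 74\right)} = \sqrt{-217 + 152} = \sqrt{-65} = i \sqrt{65} \approx 8.0623 i$)
$\left(-386 - 421\right) \left(\left(4 \left(-7\right) + 2\right) + T\right) = \left(-386 - 421\right) \left(\left(4 \left(-7\right) + 2\right) + i \sqrt{65}\right) = - 807 \left(\left(-28 + 2\right) + i \sqrt{65}\right) = - 807 \left(-26 + i \sqrt{65}\right) = 20982 - 807 i \sqrt{65}$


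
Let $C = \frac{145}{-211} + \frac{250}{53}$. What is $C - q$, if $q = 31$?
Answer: $- \frac{301608}{11183} \approx -26.97$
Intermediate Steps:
$C = \frac{45065}{11183}$ ($C = 145 \left(- \frac{1}{211}\right) + 250 \cdot \frac{1}{53} = - \frac{145}{211} + \frac{250}{53} = \frac{45065}{11183} \approx 4.0298$)
$C - q = \frac{45065}{11183} - 31 = - \frac{301608}{11183}$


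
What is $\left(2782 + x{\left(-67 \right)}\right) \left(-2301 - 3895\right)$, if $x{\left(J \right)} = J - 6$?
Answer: $-16784964$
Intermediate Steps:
$x{\left(J \right)} = -6 + J$
$\left(2782 + x{\left(-67 \right)}\right) \left(-2301 - 3895\right) = \left(2782 - 73\right) \left(-2301 - 3895\right) = \left(2782 - 73\right) \left(-6196\right) = 2709 \left(-6196\right) = -16784964$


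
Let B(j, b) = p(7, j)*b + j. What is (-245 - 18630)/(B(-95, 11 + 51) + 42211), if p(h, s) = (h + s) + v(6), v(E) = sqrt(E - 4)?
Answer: -172989375/335986978 + 585125*sqrt(2)/671973956 ≈ -0.51364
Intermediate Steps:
v(E) = sqrt(-4 + E)
p(h, s) = h + s + sqrt(2) (p(h, s) = (h + s) + sqrt(-4 + 6) = (h + s) + sqrt(2) = h + s + sqrt(2))
B(j, b) = j + b*(7 + j + sqrt(2)) (B(j, b) = (7 + j + sqrt(2))*b + j = b*(7 + j + sqrt(2)) + j = j + b*(7 + j + sqrt(2)))
(-245 - 18630)/(B(-95, 11 + 51) + 42211) = (-245 - 18630)/((-95 + (11 + 51)*(7 - 95 + sqrt(2))) + 42211) = -18875/((-95 + 62*(-88 + sqrt(2))) + 42211) = -18875/((-95 + (-5456 + 62*sqrt(2))) + 42211) = -18875/((-5551 + 62*sqrt(2)) + 42211) = -18875/(36660 + 62*sqrt(2))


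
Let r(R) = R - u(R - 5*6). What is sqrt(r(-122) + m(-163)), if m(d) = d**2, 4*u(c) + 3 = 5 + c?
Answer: 7*sqrt(2162)/2 ≈ 162.74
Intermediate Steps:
u(c) = 1/2 + c/4 (u(c) = -3/4 + (5 + c)/4 = -3/4 + (5/4 + c/4) = 1/2 + c/4)
r(R) = 7 + 3*R/4 (r(R) = R - (1/2 + (R - 5*6)/4) = R - (1/2 + (R - 30)/4) = R - (1/2 + (-30 + R)/4) = R - (1/2 + (-15/2 + R/4)) = R - (-7 + R/4) = R + (7 - R/4) = 7 + 3*R/4)
sqrt(r(-122) + m(-163)) = sqrt((7 + (3/4)*(-122)) + (-163)**2) = sqrt((7 - 183/2) + 26569) = sqrt(-169/2 + 26569) = sqrt(52969/2) = 7*sqrt(2162)/2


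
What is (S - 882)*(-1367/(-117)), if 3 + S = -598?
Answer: -2027261/117 ≈ -17327.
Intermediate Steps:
S = -601 (S = -3 - 598 = -601)
(S - 882)*(-1367/(-117)) = (-601 - 882)*(-1367/(-117)) = -(-2027261)*(-1)/117 = -1483*1367/117 = -2027261/117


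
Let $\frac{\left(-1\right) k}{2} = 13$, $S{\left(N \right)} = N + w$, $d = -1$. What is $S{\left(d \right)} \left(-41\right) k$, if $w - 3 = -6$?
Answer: $-4264$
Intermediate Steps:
$w = -3$ ($w = 3 - 6 = -3$)
$S{\left(N \right)} = -3 + N$ ($S{\left(N \right)} = N - 3 = -3 + N$)
$k = -26$ ($k = \left(-2\right) 13 = -26$)
$S{\left(d \right)} \left(-41\right) k = \left(-3 - 1\right) \left(-41\right) \left(-26\right) = \left(-4\right) \left(-41\right) \left(-26\right) = 164 \left(-26\right) = -4264$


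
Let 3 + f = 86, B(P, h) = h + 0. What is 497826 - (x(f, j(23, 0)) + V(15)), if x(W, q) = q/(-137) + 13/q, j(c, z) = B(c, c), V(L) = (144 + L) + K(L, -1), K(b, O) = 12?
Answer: 1568109653/3151 ≈ 4.9765e+5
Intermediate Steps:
B(P, h) = h
V(L) = 156 + L (V(L) = (144 + L) + 12 = 156 + L)
j(c, z) = c
f = 83 (f = -3 + 86 = 83)
x(W, q) = 13/q - q/137 (x(W, q) = q*(-1/137) + 13/q = -q/137 + 13/q = 13/q - q/137)
497826 - (x(f, j(23, 0)) + V(15)) = 497826 - ((13/23 - 1/137*23) + (156 + 15)) = 497826 - ((13*(1/23) - 23/137) + 171) = 497826 - ((13/23 - 23/137) + 171) = 497826 - (1252/3151 + 171) = 497826 - 1*540073/3151 = 497826 - 540073/3151 = 1568109653/3151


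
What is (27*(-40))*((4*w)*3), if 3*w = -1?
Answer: 4320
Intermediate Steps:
w = -⅓ (w = (⅓)*(-1) = -⅓ ≈ -0.33333)
(27*(-40))*((4*w)*3) = (27*(-40))*((4*(-⅓))*3) = -(-1440)*3 = -1080*(-4) = 4320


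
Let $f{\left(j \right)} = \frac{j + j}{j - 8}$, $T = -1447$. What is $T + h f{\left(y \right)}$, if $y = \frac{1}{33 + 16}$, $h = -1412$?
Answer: $- \frac{562953}{391} \approx -1439.8$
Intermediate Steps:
$y = \frac{1}{49} \approx 0.020408$
$f{\left(j \right)} = \frac{2 j}{-8 + j}$
$T + h f{\left(y \right)} = -1447 - 1412 \cdot 2 \cdot \frac{1}{49} \frac{1}{-8 + \frac{1}{49}} = -1447 - 1412 \cdot 2 \cdot \frac{1}{49} \frac{1}{- \frac{391}{49}} = -1447 - 1412 \cdot 2 \cdot \frac{1}{49} \left(- \frac{49}{391}\right) = -1447 - - \frac{2824}{391} = -1447 + \frac{2824}{391} = - \frac{562953}{391}$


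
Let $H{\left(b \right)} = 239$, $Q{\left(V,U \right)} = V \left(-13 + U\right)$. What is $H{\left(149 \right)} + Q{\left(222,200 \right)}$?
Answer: $41753$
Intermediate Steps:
$H{\left(149 \right)} + Q{\left(222,200 \right)} = 239 + 222 \left(-13 + 200\right) = 239 + 222 \cdot 187 = 239 + 41514 = 41753$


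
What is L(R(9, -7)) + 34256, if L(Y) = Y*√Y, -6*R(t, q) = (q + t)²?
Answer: 34256 - 2*I*√6/9 ≈ 34256.0 - 0.54433*I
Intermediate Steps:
R(t, q) = -(q + t)²/6
L(Y) = Y^(3/2)
L(R(9, -7)) + 34256 = (-(-7 + 9)²/6)^(3/2) + 34256 = (-⅙*2²)^(3/2) + 34256 = (-⅙*4)^(3/2) + 34256 = (-⅔)^(3/2) + 34256 = -2*I*√6/9 + 34256 = 34256 - 2*I*√6/9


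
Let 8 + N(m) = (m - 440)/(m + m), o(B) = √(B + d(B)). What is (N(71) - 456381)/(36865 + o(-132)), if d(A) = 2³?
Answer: -2389132432055/192982025558 + 64807607*I*√31/96491012779 ≈ -12.38 + 0.0037396*I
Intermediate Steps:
d(A) = 8
o(B) = √(8 + B) (o(B) = √(B + 8) = √(8 + B))
N(m) = -8 + (-440 + m)/(2*m) (N(m) = -8 + (m - 440)/(m + m) = -8 + (-440 + m)/((2*m)) = -8 + (-440 + m)*(1/(2*m)) = -8 + (-440 + m)/(2*m))
(N(71) - 456381)/(36865 + o(-132)) = ((-15/2 - 220/71) - 456381)/(36865 + √(8 - 132)) = ((-15/2 - 220*1/71) - 456381)/(36865 + √(-124)) = ((-15/2 - 220/71) - 456381)/(36865 + 2*I*√31) = (-1505/142 - 456381)/(36865 + 2*I*√31) = -64807607/(142*(36865 + 2*I*√31))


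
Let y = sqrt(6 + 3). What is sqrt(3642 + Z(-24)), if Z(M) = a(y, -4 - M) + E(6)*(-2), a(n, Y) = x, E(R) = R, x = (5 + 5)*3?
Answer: 2*sqrt(915) ≈ 60.498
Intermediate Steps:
x = 30 (x = 10*3 = 30)
y = 3 (y = sqrt(9) = 3)
a(n, Y) = 30
Z(M) = 18 (Z(M) = 30 + 6*(-2) = 30 - 12 = 18)
sqrt(3642 + Z(-24)) = sqrt(3642 + 18) = sqrt(3660) = 2*sqrt(915)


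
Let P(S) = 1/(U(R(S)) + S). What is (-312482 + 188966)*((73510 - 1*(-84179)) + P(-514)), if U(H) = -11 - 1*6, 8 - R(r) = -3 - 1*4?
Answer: -1149149743192/59 ≈ -1.9477e+10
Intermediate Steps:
R(r) = 15 (R(r) = 8 - (-3 - 1*4) = 8 - (-3 - 4) = 8 - 1*(-7) = 8 + 7 = 15)
U(H) = -17 (U(H) = -11 - 6 = -17)
P(S) = 1/(-17 + S)
(-312482 + 188966)*((73510 - 1*(-84179)) + P(-514)) = (-312482 + 188966)*((73510 - 1*(-84179)) + 1/(-17 - 514)) = -123516*((73510 + 84179) + 1/(-531)) = -123516*(157689 - 1/531) = -123516*83732858/531 = -1149149743192/59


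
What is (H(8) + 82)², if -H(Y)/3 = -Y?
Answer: 11236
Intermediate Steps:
H(Y) = 3*Y (H(Y) = -(-3)*Y = 3*Y)
(H(8) + 82)² = (3*8 + 82)² = (24 + 82)² = 106² = 11236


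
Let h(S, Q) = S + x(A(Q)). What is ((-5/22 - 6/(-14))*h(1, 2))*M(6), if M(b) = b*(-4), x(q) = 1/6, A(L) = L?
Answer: -62/11 ≈ -5.6364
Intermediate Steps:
x(q) = ⅙
M(b) = -4*b
h(S, Q) = ⅙ + S (h(S, Q) = S + ⅙ = ⅙ + S)
((-5/22 - 6/(-14))*h(1, 2))*M(6) = ((-5/22 - 6/(-14))*(⅙ + 1))*(-4*6) = ((-5*1/22 - 6*(-1/14))*(7/6))*(-24) = ((-5/22 + 3/7)*(7/6))*(-24) = ((31/154)*(7/6))*(-24) = (31/132)*(-24) = -62/11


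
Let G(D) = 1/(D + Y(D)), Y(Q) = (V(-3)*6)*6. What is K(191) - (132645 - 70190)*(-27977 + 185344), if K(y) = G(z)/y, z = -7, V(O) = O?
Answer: -215879839210526/21965 ≈ -9.8284e+9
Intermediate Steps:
Y(Q) = -108 (Y(Q) = -3*6*6 = -18*6 = -108)
G(D) = 1/(-108 + D) (G(D) = 1/(D - 108) = 1/(-108 + D))
K(y) = -1/(115*y) (K(y) = 1/((-108 - 7)*y) = 1/((-115)*y) = -1/(115*y))
K(191) - (132645 - 70190)*(-27977 + 185344) = -1/115/191 - (132645 - 70190)*(-27977 + 185344) = -1/115*1/191 - 62455*157367 = -1/21965 - 1*9828355985 = -1/21965 - 9828355985 = -215879839210526/21965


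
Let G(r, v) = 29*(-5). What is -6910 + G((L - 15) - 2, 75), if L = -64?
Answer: -7055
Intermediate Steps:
G(r, v) = -145
-6910 + G((L - 15) - 2, 75) = -6910 - 145 = -7055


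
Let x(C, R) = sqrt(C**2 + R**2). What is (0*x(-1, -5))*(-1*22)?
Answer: 0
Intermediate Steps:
(0*x(-1, -5))*(-1*22) = (0*sqrt((-1)**2 + (-5)**2))*(-1*22) = (0*sqrt(1 + 25))*(-22) = (0*sqrt(26))*(-22) = 0*(-22) = 0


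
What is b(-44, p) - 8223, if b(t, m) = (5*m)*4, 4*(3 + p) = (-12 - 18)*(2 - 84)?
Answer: 4017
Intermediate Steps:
p = 612 (p = -3 + ((-12 - 18)*(2 - 84))/4 = -3 + (-30*(-82))/4 = -3 + (1/4)*2460 = -3 + 615 = 612)
b(t, m) = 20*m
b(-44, p) - 8223 = 20*612 - 8223 = 12240 - 8223 = 4017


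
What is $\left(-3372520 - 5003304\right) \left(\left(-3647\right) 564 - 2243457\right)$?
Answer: $36019100375760$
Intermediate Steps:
$\left(-3372520 - 5003304\right) \left(\left(-3647\right) 564 - 2243457\right) = - 8375824 \left(-2056908 - 2243457\right) = \left(-8375824\right) \left(-4300365\right) = 36019100375760$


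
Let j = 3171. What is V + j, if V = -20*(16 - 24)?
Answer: 3331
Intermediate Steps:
V = 160 (V = -20*(-8) = 160)
V + j = 160 + 3171 = 3331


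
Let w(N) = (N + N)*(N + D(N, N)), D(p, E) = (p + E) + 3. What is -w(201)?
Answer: -243612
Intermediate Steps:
D(p, E) = 3 + E + p (D(p, E) = (E + p) + 3 = 3 + E + p)
w(N) = 2*N*(3 + 3*N) (w(N) = (N + N)*(N + (3 + N + N)) = (2*N)*(N + (3 + 2*N)) = (2*N)*(3 + 3*N) = 2*N*(3 + 3*N))
-w(201) = -6*201*(1 + 201) = -6*201*202 = -1*243612 = -243612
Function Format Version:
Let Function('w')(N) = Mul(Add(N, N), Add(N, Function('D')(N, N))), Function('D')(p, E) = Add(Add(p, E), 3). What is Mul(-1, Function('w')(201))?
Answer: -243612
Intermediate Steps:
Function('D')(p, E) = Add(3, E, p) (Function('D')(p, E) = Add(Add(E, p), 3) = Add(3, E, p))
Function('w')(N) = Mul(2, N, Add(3, Mul(3, N))) (Function('w')(N) = Mul(Add(N, N), Add(N, Add(3, N, N))) = Mul(Mul(2, N), Add(N, Add(3, Mul(2, N)))) = Mul(Mul(2, N), Add(3, Mul(3, N))) = Mul(2, N, Add(3, Mul(3, N))))
Mul(-1, Function('w')(201)) = Mul(-1, Mul(6, 201, Add(1, 201))) = Mul(-1, Mul(6, 201, 202)) = Mul(-1, 243612) = -243612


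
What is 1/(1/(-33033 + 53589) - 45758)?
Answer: -20556/940601447 ≈ -2.1854e-5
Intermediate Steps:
1/(1/(-33033 + 53589) - 45758) = 1/(1/20556 - 45758) = 1/(-940601447/20556) = -20556/940601447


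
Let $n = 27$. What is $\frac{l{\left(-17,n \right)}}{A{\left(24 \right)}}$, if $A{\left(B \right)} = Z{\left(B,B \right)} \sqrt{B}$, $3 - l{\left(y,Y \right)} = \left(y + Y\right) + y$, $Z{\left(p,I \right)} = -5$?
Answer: $- \frac{\sqrt{6}}{6} \approx -0.40825$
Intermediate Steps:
$l{\left(y,Y \right)} = 3 - Y - 2 y$ ($l{\left(y,Y \right)} = 3 - \left(\left(y + Y\right) + y\right) = 3 - \left(\left(Y + y\right) + y\right) = 3 - \left(Y + 2 y\right) = 3 - Y - 2 y$)
$A{\left(B \right)} = - 5 \sqrt{B}$
$\frac{l{\left(-17,n \right)}}{A{\left(24 \right)}} = \frac{3 - 27 - -34}{\left(-5\right) \sqrt{24}} = \frac{3 - 27 + 34}{\left(-5\right) 2 \sqrt{6}} = \frac{10}{\left(-10\right) \sqrt{6}} = 10 \left(- \frac{\sqrt{6}}{60}\right) = - \frac{\sqrt{6}}{6}$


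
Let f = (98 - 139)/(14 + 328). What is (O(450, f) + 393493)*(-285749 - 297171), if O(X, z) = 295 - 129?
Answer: -229471704280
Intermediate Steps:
f = -41/342 ≈ -0.11988
O(X, z) = 166
(O(450, f) + 393493)*(-285749 - 297171) = (166 + 393493)*(-285749 - 297171) = 393659*(-582920) = -229471704280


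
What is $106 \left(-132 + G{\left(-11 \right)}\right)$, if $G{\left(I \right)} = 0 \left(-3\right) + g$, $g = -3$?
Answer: $-14310$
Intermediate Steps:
$G{\left(I \right)} = -3$ ($G{\left(I \right)} = 0 \left(-3\right) - 3 = 0 - 3 = -3$)
$106 \left(-132 + G{\left(-11 \right)}\right) = 106 \left(-132 - 3\right) = 106 \left(-135\right) = -14310$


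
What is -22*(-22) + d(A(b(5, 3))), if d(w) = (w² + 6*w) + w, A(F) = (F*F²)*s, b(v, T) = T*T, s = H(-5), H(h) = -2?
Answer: 2116042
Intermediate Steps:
s = -2
b(v, T) = T²
A(F) = -2*F³ (A(F) = (F*F²)*(-2) = F³*(-2) = -2*F³)
d(w) = w² + 7*w
-22*(-22) + d(A(b(5, 3))) = -22*(-22) + (-2*(3²)³)*(7 - 2*(3²)³) = 484 + (-2*9³)*(7 - 2*9³) = 484 + (-2*729)*(7 - 2*729) = 484 - 1458*(7 - 1458) = 484 - 1458*(-1451) = 484 + 2115558 = 2116042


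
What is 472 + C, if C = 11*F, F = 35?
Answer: 857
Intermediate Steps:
C = 385 (C = 11*35 = 385)
472 + C = 472 + 385 = 857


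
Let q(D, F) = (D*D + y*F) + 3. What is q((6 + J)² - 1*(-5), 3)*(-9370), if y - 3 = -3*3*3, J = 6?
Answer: -207376840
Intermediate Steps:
y = -24 (y = 3 - 3*3*3 = 3 - 9*3 = 3 - 27 = -24)
q(D, F) = 3 + D² - 24*F (q(D, F) = (D*D - 24*F) + 3 = (D² - 24*F) + 3 = 3 + D² - 24*F)
q((6 + J)² - 1*(-5), 3)*(-9370) = (3 + ((6 + 6)² - 1*(-5))² - 24*3)*(-9370) = (3 + (12² + 5)² - 72)*(-9370) = (3 + (144 + 5)² - 72)*(-9370) = (3 + 149² - 72)*(-9370) = (3 + 22201 - 72)*(-9370) = 22132*(-9370) = -207376840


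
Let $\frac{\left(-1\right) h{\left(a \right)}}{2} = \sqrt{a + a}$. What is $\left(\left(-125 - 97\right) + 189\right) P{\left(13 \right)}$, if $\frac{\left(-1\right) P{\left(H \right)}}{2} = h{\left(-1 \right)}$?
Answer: $- 132 i \sqrt{2} \approx - 186.68 i$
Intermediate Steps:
$h{\left(a \right)} = - 2 \sqrt{2} \sqrt{a}$ ($h{\left(a \right)} = - 2 \sqrt{a + a} = - 2 \sqrt{2 a} = - 2 \sqrt{2} \sqrt{a}$)
$P{\left(H \right)} = 4 i \sqrt{2}$ ($P{\left(H \right)} = - 2 \left(- 2 \sqrt{2} \sqrt{-1}\right) = - 2 \left(- 2 \sqrt{2} i\right) = - 2 \left(- 2 i \sqrt{2}\right) = 4 i \sqrt{2}$)
$\left(\left(-125 - 97\right) + 189\right) P{\left(13 \right)} = \left(\left(-125 - 97\right) + 189\right) 4 i \sqrt{2} = \left(-222 + 189\right) 4 i \sqrt{2} = - 33 \cdot 4 i \sqrt{2} = - 132 i \sqrt{2}$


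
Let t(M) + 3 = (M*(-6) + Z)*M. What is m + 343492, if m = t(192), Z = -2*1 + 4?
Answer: 122689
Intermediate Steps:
Z = 2 (Z = -2 + 4 = 2)
t(M) = -3 + M*(2 - 6*M) (t(M) = -3 + (M*(-6) + 2)*M = -3 + (-6*M + 2)*M = -3 + (2 - 6*M)*M = -3 + M*(2 - 6*M))
m = -220803 (m = -3 - 6*192² + 2*192 = -3 - 6*36864 + 384 = -3 - 221184 + 384 = -220803)
m + 343492 = -220803 + 343492 = 122689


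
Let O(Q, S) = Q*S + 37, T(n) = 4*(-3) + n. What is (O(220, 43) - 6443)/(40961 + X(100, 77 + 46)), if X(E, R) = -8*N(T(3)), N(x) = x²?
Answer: 3054/40313 ≈ 0.075757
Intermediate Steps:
T(n) = -12 + n
O(Q, S) = 37 + Q*S
X(E, R) = -648 (X(E, R) = -8*(-12 + 3)² = -8*(-9)² = -8*81 = -648)
(O(220, 43) - 6443)/(40961 + X(100, 77 + 46)) = ((37 + 220*43) - 6443)/(40961 - 648) = ((37 + 9460) - 6443)/40313 = (9497 - 6443)*(1/40313) = 3054*(1/40313) = 3054/40313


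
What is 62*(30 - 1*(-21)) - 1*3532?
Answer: -370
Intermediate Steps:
62*(30 - 1*(-21)) - 1*3532 = 62*(30 + 21) - 3532 = 62*51 - 3532 = 3162 - 3532 = -370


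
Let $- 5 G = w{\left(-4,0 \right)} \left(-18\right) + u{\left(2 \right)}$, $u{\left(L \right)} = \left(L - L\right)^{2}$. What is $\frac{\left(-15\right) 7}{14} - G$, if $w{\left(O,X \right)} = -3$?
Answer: $\frac{33}{10} \approx 3.3$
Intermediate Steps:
$u{\left(L \right)} = 0$ ($u{\left(L \right)} = 0^{2} = 0$)
$G = - \frac{54}{5}$ ($G = - \frac{\left(-3\right) \left(-18\right) + 0}{5} = - \frac{54 + 0}{5} = \left(- \frac{1}{5}\right) 54 = - \frac{54}{5} \approx -10.8$)
$\frac{\left(-15\right) 7}{14} - G = \frac{\left(-15\right) 7}{14} - - \frac{54}{5} = \left(-105\right) \frac{1}{14} + \frac{54}{5} = - \frac{15}{2} + \frac{54}{5} = \frac{33}{10}$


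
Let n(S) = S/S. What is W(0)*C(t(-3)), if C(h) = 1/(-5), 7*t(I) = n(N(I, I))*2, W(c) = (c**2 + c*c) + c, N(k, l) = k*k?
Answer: 0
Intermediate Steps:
N(k, l) = k**2
W(c) = c + 2*c**2 (W(c) = (c**2 + c**2) + c = 2*c**2 + c = c + 2*c**2)
n(S) = 1
t(I) = 2/7 (t(I) = (1*2)/7 = (1/7)*2 = 2/7)
C(h) = -1/5
W(0)*C(t(-3)) = (0*(1 + 2*0))*(-1/5) = (0*(1 + 0))*(-1/5) = (0*1)*(-1/5) = 0*(-1/5) = 0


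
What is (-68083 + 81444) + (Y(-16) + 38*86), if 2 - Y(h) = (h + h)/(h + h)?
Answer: 16630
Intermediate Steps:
Y(h) = 1 (Y(h) = 2 - (h + h)/(h + h) = 2 - 2*h/(2*h) = 2 - 2*h*1/(2*h) = 2 - 1*1 = 2 - 1 = 1)
(-68083 + 81444) + (Y(-16) + 38*86) = (-68083 + 81444) + (1 + 38*86) = 13361 + (1 + 3268) = 13361 + 3269 = 16630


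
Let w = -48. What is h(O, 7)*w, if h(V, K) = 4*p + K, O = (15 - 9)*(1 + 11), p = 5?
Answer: -1296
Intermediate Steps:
O = 72 (O = 6*12 = 72)
h(V, K) = 20 + K (h(V, K) = 4*5 + K = 20 + K)
h(O, 7)*w = (20 + 7)*(-48) = 27*(-48) = -1296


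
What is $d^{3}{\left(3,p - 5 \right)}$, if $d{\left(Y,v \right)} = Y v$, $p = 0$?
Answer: $-3375$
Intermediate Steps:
$d^{3}{\left(3,p - 5 \right)} = \left(3 \left(0 - 5\right)\right)^{3} = \left(3 \left(-5\right)\right)^{3} = \left(-15\right)^{3} = -3375$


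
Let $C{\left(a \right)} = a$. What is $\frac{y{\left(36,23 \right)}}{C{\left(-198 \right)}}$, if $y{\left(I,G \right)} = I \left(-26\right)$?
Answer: $\frac{52}{11} \approx 4.7273$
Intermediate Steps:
$y{\left(I,G \right)} = - 26 I$
$\frac{y{\left(36,23 \right)}}{C{\left(-198 \right)}} = \frac{\left(-26\right) 36}{-198} = \left(-936\right) \left(- \frac{1}{198}\right) = \frac{52}{11}$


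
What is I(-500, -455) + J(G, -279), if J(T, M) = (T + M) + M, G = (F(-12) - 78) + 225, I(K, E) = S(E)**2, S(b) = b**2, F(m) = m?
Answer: 42859350202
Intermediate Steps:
I(K, E) = E**4 (I(K, E) = (E**2)**2 = E**4)
G = 135 (G = (-12 - 78) + 225 = -90 + 225 = 135)
J(T, M) = T + 2*M (J(T, M) = (M + T) + M = T + 2*M)
I(-500, -455) + J(G, -279) = (-455)**4 + (135 + 2*(-279)) = 42859350625 + (135 - 558) = 42859350625 - 423 = 42859350202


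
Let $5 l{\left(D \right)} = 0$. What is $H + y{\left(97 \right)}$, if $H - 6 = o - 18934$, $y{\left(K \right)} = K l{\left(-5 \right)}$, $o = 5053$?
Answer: $-13875$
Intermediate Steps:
$l{\left(D \right)} = 0$ ($l{\left(D \right)} = \frac{1}{5} \cdot 0 = 0$)
$y{\left(K \right)} = 0$ ($y{\left(K \right)} = K 0 = 0$)
$H = -13875$ ($H = 6 + \left(5053 - 18934\right) = 6 - 13881 = -13875$)
$H + y{\left(97 \right)} = -13875 + 0 = -13875$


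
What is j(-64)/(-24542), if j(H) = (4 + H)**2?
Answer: -1800/12271 ≈ -0.14669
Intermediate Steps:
j(-64)/(-24542) = (4 - 64)**2/(-24542) = (-60)**2*(-1/24542) = 3600*(-1/24542) = -1800/12271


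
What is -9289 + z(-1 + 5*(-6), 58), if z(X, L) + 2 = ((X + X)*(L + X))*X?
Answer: 42603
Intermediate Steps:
z(X, L) = -2 + 2*X²*(L + X) (z(X, L) = -2 + ((X + X)*(L + X))*X = -2 + ((2*X)*(L + X))*X = -2 + (2*X*(L + X))*X = -2 + 2*X²*(L + X))
-9289 + z(-1 + 5*(-6), 58) = -9289 + (-2 + 2*(-1 + 5*(-6))³ + 2*58*(-1 + 5*(-6))²) = -9289 + (-2 + 2*(-1 - 30)³ + 2*58*(-1 - 30)²) = -9289 + (-2 + 2*(-31)³ + 2*58*(-31)²) = -9289 + (-2 + 2*(-29791) + 2*58*961) = -9289 + (-2 - 59582 + 111476) = -9289 + 51892 = 42603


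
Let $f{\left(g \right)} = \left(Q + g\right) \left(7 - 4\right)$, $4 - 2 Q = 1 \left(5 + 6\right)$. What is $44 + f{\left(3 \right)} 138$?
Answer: $-163$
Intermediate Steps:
$Q = - \frac{7}{2}$ ($Q = 2 - \frac{1 \left(5 + 6\right)}{2} = 2 - \frac{1 \cdot 11}{2} = 2 - \frac{11}{2} = - \frac{7}{2} \approx -3.5$)
$f{\left(g \right)} = - \frac{21}{2} + 3 g$ ($f{\left(g \right)} = \left(- \frac{7}{2} + g\right) \left(7 - 4\right) = \left(- \frac{7}{2} + g\right) 3 = - \frac{21}{2} + 3 g$)
$44 + f{\left(3 \right)} 138 = 44 + \left(- \frac{21}{2} + 3 \cdot 3\right) 138 = 44 + \left(- \frac{21}{2} + 9\right) 138 = 44 - 207 = -163$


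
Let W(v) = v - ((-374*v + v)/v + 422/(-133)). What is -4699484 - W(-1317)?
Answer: -624906242/133 ≈ -4.6985e+6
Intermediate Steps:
W(v) = 50031/133 + v (W(v) = v - ((-373*v)/v + 422*(-1/133)) = v - (-373 - 422/133) = v - 1*(-50031/133) = v + 50031/133 = 50031/133 + v)
-4699484 - W(-1317) = -4699484 - (50031/133 - 1317) = -4699484 - 1*(-125130/133) = -4699484 + 125130/133 = -624906242/133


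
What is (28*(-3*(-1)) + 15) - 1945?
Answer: -1846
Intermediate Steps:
(28*(-3*(-1)) + 15) - 1945 = (28*3 + 15) - 1945 = (84 + 15) - 1945 = 99 - 1945 = -1846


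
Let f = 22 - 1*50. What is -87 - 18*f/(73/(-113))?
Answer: -63303/73 ≈ -867.16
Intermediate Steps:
f = -28 (f = 22 - 50 = -28)
-87 - 18*f/(73/(-113)) = -87 - (-504)/(73/(-113)) = -87 - (-504)/(73*(-1/113)) = -87 - (-504)/(-73/113) = -87 - (-504)*(-113)/73 = -87 - 18*3164/73 = -87 - 56952/73 = -63303/73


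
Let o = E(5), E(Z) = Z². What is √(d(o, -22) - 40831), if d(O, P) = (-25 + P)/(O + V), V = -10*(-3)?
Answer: 6*I*√3431010/55 ≈ 202.07*I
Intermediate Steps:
V = 30
o = 25 (o = 5² = 25)
d(O, P) = (-25 + P)/(30 + O) (d(O, P) = (-25 + P)/(O + 30) = (-25 + P)/(30 + O))
√(d(o, -22) - 40831) = √((-25 - 22)/(30 + 25) - 40831) = √(-47/55 - 40831) = √(-2245752/55) = 6*I*√3431010/55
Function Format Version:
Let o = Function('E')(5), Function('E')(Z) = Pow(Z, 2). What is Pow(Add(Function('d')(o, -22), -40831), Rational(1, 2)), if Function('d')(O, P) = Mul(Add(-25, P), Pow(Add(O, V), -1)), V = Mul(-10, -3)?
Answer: Mul(Rational(6, 55), I, Pow(3431010, Rational(1, 2))) ≈ Mul(202.07, I)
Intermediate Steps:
V = 30
o = 25 (o = Pow(5, 2) = 25)
Function('d')(O, P) = Mul(Pow(Add(30, O), -1), Add(-25, P)) (Function('d')(O, P) = Mul(Add(-25, P), Pow(Add(O, 30), -1)) = Mul(Add(-25, P), Pow(Add(30, O), -1)) = Mul(Pow(Add(30, O), -1), Add(-25, P)))
Pow(Add(Function('d')(o, -22), -40831), Rational(1, 2)) = Pow(Add(Mul(Pow(Add(30, 25), -1), Add(-25, -22)), -40831), Rational(1, 2)) = Pow(Add(Mul(Pow(55, -1), -47), -40831), Rational(1, 2)) = Pow(Add(Mul(Rational(1, 55), -47), -40831), Rational(1, 2)) = Pow(Add(Rational(-47, 55), -40831), Rational(1, 2)) = Pow(Rational(-2245752, 55), Rational(1, 2)) = Mul(Rational(6, 55), I, Pow(3431010, Rational(1, 2)))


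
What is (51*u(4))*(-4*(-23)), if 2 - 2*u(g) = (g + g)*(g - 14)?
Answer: 192372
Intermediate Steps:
u(g) = 1 - g*(-14 + g) (u(g) = 1 - (g + g)*(g - 14)/2 = 1 - 2*g*(-14 + g)/2 = 1 - g*(-14 + g))
(51*u(4))*(-4*(-23)) = (51*(1 - 1*4² + 14*4))*(-4*(-23)) = (51*(1 - 1*16 + 56))*92 = (51*(1 - 16 + 56))*92 = (51*41)*92 = 2091*92 = 192372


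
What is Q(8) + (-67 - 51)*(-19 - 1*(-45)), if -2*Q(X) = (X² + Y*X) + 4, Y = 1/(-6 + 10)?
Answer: -3103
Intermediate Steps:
Y = ¼ (Y = 1/4 = ¼ ≈ 0.25000)
Q(X) = -2 - X²/2 - X/8 (Q(X) = -((X² + X/4) + 4)/2 = -(4 + X² + X/4)/2 = -2 - X²/2 - X/8)
Q(8) + (-67 - 51)*(-19 - 1*(-45)) = (-2 - ½*8² - ⅛*8) + (-67 - 51)*(-19 - 1*(-45)) = (-2 - ½*64 - 1) - 118*(-19 + 45) = (-2 - 32 - 1) - 118*26 = -35 - 3068 = -3103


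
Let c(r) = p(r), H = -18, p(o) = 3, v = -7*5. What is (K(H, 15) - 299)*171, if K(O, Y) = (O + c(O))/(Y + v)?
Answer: -204003/4 ≈ -51001.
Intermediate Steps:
v = -35
c(r) = 3
K(O, Y) = (3 + O)/(-35 + Y) (K(O, Y) = (O + 3)/(Y - 35) = (3 + O)/(-35 + Y))
(K(H, 15) - 299)*171 = ((3 - 18)/(-35 + 15) - 299)*171 = (-15/(-20) - 299)*171 = (-1/20*(-15) - 299)*171 = (¾ - 299)*171 = -1193/4*171 = -204003/4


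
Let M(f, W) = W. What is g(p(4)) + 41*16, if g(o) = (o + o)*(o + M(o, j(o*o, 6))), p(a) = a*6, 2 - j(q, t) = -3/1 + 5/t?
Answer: 2008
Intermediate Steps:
j(q, t) = 5 - 5/t (j(q, t) = 2 - (-3/1 + 5/t) = 2 - (-3*1 + 5/t) = 2 - (-3 + 5/t) = 2 + (3 - 5/t) = 5 - 5/t)
p(a) = 6*a
g(o) = 2*o*(25/6 + o) (g(o) = (o + o)*(o + (5 - 5/6)) = (2*o)*(o + (5 - 5*⅙)) = (2*o)*(o + (5 - ⅚)) = (2*o)*(o + 25/6) = (2*o)*(25/6 + o) = 2*o*(25/6 + o))
g(p(4)) + 41*16 = (6*4)*(25 + 6*(6*4))/3 + 41*16 = (⅓)*24*(25 + 6*24) + 656 = (⅓)*24*(25 + 144) + 656 = (⅓)*24*169 + 656 = 1352 + 656 = 2008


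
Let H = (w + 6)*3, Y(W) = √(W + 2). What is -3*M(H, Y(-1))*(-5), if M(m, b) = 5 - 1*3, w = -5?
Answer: 30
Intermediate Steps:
Y(W) = √(2 + W)
H = 3 (H = (-5 + 6)*3 = 1*3 = 3)
M(m, b) = 2 (M(m, b) = 5 - 3 = 2)
-3*M(H, Y(-1))*(-5) = -3*2*(-5) = -6*(-5) = 30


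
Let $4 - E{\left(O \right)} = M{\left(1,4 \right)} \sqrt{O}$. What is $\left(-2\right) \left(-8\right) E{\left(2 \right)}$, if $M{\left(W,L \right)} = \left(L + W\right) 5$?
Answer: $64 - 400 \sqrt{2} \approx -501.69$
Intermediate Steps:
$M{\left(W,L \right)} = 5 L + 5 W$
$E{\left(O \right)} = 4 - 25 \sqrt{O}$ ($E{\left(O \right)} = 4 - \left(5 \cdot 4 + 5 \cdot 1\right) \sqrt{O} = 4 - \left(20 + 5\right) \sqrt{O} = 4 - 25 \sqrt{O}$)
$\left(-2\right) \left(-8\right) E{\left(2 \right)} = \left(-2\right) \left(-8\right) \left(4 - 25 \sqrt{2}\right) = 16 \left(4 - 25 \sqrt{2}\right) = 64 - 400 \sqrt{2}$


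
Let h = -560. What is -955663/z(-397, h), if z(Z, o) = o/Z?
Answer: -379398211/560 ≈ -6.7750e+5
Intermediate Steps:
-955663/z(-397, h) = -955663/((-560/(-397))) = -955663/((-560*(-1/397))) = -955663/560/397 = -955663*397/560 = -379398211/560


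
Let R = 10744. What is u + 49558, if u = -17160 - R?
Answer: 21654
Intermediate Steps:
u = -27904 (u = -17160 - 1*10744 = -17160 - 10744 = -27904)
u + 49558 = -27904 + 49558 = 21654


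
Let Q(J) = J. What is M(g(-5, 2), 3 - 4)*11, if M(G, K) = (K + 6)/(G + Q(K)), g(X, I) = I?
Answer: 55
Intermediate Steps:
M(G, K) = (6 + K)/(G + K) (M(G, K) = (K + 6)/(G + K) = (6 + K)/(G + K))
M(g(-5, 2), 3 - 4)*11 = ((6 + (3 - 4))/(2 + (3 - 4)))*11 = ((6 - 1)/(2 - 1))*11 = (5/1)*11 = (1*5)*11 = 5*11 = 55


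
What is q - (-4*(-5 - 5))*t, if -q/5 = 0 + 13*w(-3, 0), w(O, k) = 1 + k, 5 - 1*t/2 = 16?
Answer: 815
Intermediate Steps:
t = -22 (t = 10 - 2*16 = 10 - 32 = -22)
q = -65 (q = -5*(0 + 13*(1 + 0)) = -5*(0 + 13*1) = -5*(0 + 13) = -5*13 = -65)
q - (-4*(-5 - 5))*t = -65 - (-4*(-5 - 5))*(-22) = -65 - (-4*(-10))*(-22) = -65 - 40*(-22) = -65 - 1*(-880) = -65 + 880 = 815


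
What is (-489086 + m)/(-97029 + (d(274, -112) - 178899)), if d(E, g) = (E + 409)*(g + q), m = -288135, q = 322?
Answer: 777221/132498 ≈ 5.8659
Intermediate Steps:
d(E, g) = (322 + g)*(409 + E) (d(E, g) = (E + 409)*(g + 322) = (409 + E)*(322 + g) = (322 + g)*(409 + E))
(-489086 + m)/(-97029 + (d(274, -112) - 178899)) = (-489086 - 288135)/(-97029 + ((131698 + 322*274 + 409*(-112) + 274*(-112)) - 178899)) = -777221/(-97029 + ((131698 + 88228 - 45808 - 30688) - 178899)) = -777221/(-97029 + (143430 - 178899)) = -777221/(-97029 - 35469) = -777221/(-132498) = -777221*(-1/132498) = 777221/132498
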